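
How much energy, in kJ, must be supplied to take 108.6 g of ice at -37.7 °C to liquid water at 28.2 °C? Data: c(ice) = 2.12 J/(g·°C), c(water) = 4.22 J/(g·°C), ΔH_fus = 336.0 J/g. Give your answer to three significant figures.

q1 (heat ice -37.7→0.0 °C): 108.6 × 2.12 × 37.7 = 8680 J
q2 (melt at 0 °C): 108.6 × 336.0 = 36490 J
q3 (heat water 0.0→28.2 °C): 108.6 × 4.22 × 28.2 = 12924 J
Total: 8680 + 36490 + 12924 = 58094 J = 58.1 kJ

q = 58.1 kJ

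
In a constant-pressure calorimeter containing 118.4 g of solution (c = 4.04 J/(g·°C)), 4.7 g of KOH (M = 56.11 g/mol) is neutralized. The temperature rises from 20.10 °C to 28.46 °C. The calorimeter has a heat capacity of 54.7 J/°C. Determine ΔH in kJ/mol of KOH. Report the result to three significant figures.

ΔH = -53.2 kJ/mol

|ΔT| = |28.46 − 20.10| = 8.36 °C
|q_surr| = (118.4 × 4.04 + 54.7) × 8.36 = 533.036 × 8.36 = 4456 J
n(KOH) = 4.7 / 56.11 = 0.08376 mol
Temperature rose, so q_rxn = −|q_surr| = -4.456 kJ
ΔH = q_rxn / n = -53.20 kJ/mol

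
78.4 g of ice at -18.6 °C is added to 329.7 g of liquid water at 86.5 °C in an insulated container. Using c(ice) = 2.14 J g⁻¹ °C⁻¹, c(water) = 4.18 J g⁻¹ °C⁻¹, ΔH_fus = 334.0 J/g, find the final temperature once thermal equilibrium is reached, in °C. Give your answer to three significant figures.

T_f = 52.7 °C

Heat to bring ice to 0 °C and melt it: q₁ = 78.4×2.14×18.6 + 78.4×334.0 = 29306 J
Heat the water can supply cooling to 0 °C: 329.7×4.18×86.5 = 119210 J > q₁, so all ice melts.
Energy balance: 329.7×4.18×(86.5 − T) = 29306 + 78.4×4.18×(T − 0)
1378.146(86.5 − T) = 29306 + 327.712 T
119210 − 29306 = 1705.858 T
T = 89904 / 1705.858 = 52.70 °C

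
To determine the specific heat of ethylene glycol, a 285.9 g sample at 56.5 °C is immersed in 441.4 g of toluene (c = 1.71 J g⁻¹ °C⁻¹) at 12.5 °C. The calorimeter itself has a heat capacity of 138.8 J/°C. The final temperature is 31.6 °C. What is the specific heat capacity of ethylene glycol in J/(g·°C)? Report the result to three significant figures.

q_gained = (441.4 × 1.71 + 138.8) × (31.6 − 12.5) = 17070 J
q_lost = 285.9 × c × (56.5 − 31.6) = 7118.91 c
Set equal: c = 17070 / 7118.91 = 2.40 J/(g·°C)

c = 2.40 J/(g·°C)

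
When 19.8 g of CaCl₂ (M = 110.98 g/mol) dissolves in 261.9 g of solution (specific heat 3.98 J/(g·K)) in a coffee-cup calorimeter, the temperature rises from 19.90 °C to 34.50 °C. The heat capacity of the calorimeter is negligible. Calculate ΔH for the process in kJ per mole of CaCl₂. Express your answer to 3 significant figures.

|ΔT| = |34.50 − 19.90| = 14.60 °C
|q_surr| = (261.9 × 3.98) × 14.60 = 1042.362 × 14.60 = 15220 J
n(CaCl₂) = 19.8 / 110.98 = 0.1784 mol
Temperature rose, so q_rxn = −|q_surr| = -15.22 kJ
ΔH = q_rxn / n = -85.31 kJ/mol

ΔH = -85.3 kJ/mol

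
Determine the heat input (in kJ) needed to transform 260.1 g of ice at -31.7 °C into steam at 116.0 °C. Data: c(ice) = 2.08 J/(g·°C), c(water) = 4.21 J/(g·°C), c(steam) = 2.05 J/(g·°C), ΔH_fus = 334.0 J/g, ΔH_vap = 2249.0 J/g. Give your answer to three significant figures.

q = 807 kJ

q1 (heat ice -31.7→0.0 °C): 260.1 × 2.08 × 31.7 = 17150 J
q2 (melt at 0 °C): 260.1 × 334.0 = 86873 J
q3 (heat water 0.0→100.0 °C): 260.1 × 4.21 × 100.0 = 109502 J
q4 (vaporize at 100 °C): 260.1 × 2249.0 = 584965 J
q5 (heat steam 100.0→116.0 °C): 260.1 × 2.05 × 16.0 = 8531 J
Total: 17150 + 86873 + 109502 + 584965 + 8531 = 807021 J = 807 kJ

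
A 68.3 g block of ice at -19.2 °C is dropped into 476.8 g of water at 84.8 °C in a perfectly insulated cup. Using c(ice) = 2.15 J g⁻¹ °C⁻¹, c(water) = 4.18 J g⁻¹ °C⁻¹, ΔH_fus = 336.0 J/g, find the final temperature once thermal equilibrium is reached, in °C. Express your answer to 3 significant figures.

Heat to bring ice to 0 °C and melt it: q₁ = 68.3×2.15×19.2 + 68.3×336.0 = 25768 J
Heat the water can supply cooling to 0 °C: 476.8×4.18×84.8 = 169008 J > q₁, so all ice melts.
Energy balance: 476.8×4.18×(84.8 − T) = 25768 + 68.3×4.18×(T − 0)
1993.024(84.8 − T) = 25768 + 285.494 T
169008 − 25768 = 2278.518 T
T = 143240 / 2278.518 = 62.87 °C

T_f = 62.9 °C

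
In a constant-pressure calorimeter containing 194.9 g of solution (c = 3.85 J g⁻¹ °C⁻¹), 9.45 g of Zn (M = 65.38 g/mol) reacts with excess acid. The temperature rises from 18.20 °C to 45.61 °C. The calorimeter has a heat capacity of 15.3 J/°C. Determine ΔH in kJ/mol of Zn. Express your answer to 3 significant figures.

|ΔT| = |45.61 − 18.20| = 27.41 °C
|q_surr| = (194.9 × 3.85 + 15.3) × 27.41 = 765.665 × 27.41 = 20990 J
n(Zn) = 9.45 / 65.38 = 0.1445 mol
Temperature rose, so q_rxn = −|q_surr| = -20.99 kJ
ΔH = q_rxn / n = -145.3 kJ/mol

ΔH = -145 kJ/mol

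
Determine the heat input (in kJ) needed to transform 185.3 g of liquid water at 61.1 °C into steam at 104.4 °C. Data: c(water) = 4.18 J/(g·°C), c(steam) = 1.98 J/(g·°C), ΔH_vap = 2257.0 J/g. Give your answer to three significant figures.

q1 (heat water 61.1→100.0 °C): 185.3 × 4.18 × 38.9 = 30130 J
q2 (vaporize at 100 °C): 185.3 × 2257.0 = 418222 J
q3 (heat steam 100.0→104.4 °C): 185.3 × 1.98 × 4.4 = 1614 J
Total: 30130 + 418222 + 1614 = 449966 J = 450 kJ

q = 450 kJ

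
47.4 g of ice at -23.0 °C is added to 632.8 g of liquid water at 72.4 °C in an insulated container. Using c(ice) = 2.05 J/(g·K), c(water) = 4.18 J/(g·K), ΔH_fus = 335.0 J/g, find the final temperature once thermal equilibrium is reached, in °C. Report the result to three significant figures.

Heat to bring ice to 0 °C and melt it: q₁ = 47.4×2.05×23.0 + 47.4×335.0 = 18114 J
Heat the water can supply cooling to 0 °C: 632.8×4.18×72.4 = 191506 J > q₁, so all ice melts.
Energy balance: 632.8×4.18×(72.4 − T) = 18114 + 47.4×4.18×(T − 0)
2645.104(72.4 − T) = 18114 + 198.132 T
191506 − 18114 = 2843.236 T
T = 173392 / 2843.236 = 60.98 °C

T_f = 61.0 °C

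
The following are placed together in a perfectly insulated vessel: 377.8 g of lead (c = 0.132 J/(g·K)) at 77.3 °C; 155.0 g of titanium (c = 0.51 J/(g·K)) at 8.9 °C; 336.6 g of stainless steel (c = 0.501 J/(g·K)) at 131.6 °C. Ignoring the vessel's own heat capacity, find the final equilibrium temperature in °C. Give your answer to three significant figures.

T_f = 89.9 °C

Σ mᵢcᵢ(T − Tᵢ) = 0  ⇒  T = Σ mᵢcᵢTᵢ / Σ mᵢcᵢ
Σ mᵢcᵢ = 377.8×0.132 + 155.0×0.51 + 336.6×0.501 = 297.5562
Σ mᵢcᵢTᵢ = 49.8696×77.3 + 79.05×8.9 + 168.6366×131.6 = 26751
T = 26751 / 297.5562 = 89.90 °C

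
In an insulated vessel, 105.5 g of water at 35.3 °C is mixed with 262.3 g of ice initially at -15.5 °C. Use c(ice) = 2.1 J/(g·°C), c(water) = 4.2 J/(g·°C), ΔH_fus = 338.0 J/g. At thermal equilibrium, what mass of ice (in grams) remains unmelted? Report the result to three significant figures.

Heat to warm all ice to 0 °C: 262.3×2.1×15.5 = 8537.9 J
Heat released by water cooling to 0 °C: 105.5×4.2×35.3 = 15641 J
15641 J < 8537.9 + 262.3×338.0 = 97195.3 J, so not all ice melts; final T = 0 °C.
Heat left for melting: 15641 − 8537.9 = 7103.1 J
Mass melted = 7103.1 / 338.0 = 21.02 g
Ice remaining = 262.3 − 21.02 = 241.28 g

m_ice remaining = 241 g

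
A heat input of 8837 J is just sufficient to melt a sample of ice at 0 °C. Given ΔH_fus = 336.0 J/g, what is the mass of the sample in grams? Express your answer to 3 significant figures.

m = 26.3 g

m = q / ΔH_fus = 8837 J / 336.0 J/g = 26.3 g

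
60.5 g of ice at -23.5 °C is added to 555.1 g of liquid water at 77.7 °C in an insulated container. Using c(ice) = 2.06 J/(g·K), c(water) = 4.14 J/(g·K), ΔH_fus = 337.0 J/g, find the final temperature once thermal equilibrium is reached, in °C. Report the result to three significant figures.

Heat to bring ice to 0 °C and melt it: q₁ = 60.5×2.06×23.5 + 60.5×337.0 = 23317 J
Heat the water can supply cooling to 0 °C: 555.1×4.14×77.7 = 178563 J > q₁, so all ice melts.
Energy balance: 555.1×4.14×(77.7 − T) = 23317 + 60.5×4.14×(T − 0)
2298.114(77.7 − T) = 23317 + 250.47 T
178563 − 23317 = 2548.584 T
T = 155246 / 2548.584 = 60.91 °C

T_f = 60.9 °C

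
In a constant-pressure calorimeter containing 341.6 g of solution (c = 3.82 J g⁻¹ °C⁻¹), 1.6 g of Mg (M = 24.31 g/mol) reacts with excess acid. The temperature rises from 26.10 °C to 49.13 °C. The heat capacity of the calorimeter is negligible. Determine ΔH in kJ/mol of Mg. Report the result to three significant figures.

|ΔT| = |49.13 − 26.10| = 23.03 °C
|q_surr| = (341.6 × 3.82) × 23.03 = 1304.912 × 23.03 = 30050 J
n(Mg) = 1.6 / 24.31 = 0.06582 mol
Temperature rose, so q_rxn = −|q_surr| = -30.05 kJ
ΔH = q_rxn / n = -456.5 kJ/mol

ΔH = -457 kJ/mol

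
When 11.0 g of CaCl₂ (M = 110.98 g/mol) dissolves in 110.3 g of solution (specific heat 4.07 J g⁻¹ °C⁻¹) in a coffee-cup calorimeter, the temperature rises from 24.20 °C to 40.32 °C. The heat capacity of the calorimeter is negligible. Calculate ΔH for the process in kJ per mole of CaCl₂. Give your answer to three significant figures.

ΔH = -73.0 kJ/mol

|ΔT| = |40.32 − 24.20| = 16.12 °C
|q_surr| = (110.3 × 4.07) × 16.12 = 448.921 × 16.12 = 7237 J
n(CaCl₂) = 11.0 / 110.98 = 0.09912 mol
Temperature rose, so q_rxn = −|q_surr| = -7.237 kJ
ΔH = q_rxn / n = -73.01 kJ/mol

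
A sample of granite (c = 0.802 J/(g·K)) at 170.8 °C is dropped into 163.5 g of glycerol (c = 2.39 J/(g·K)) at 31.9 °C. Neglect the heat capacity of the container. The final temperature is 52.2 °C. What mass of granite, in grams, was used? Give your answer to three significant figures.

m = 83.4 g

q_gained = (163.5 × 2.39) × (52.2 − 31.9) = 7933 J
q_lost = m × 0.802 × (170.8 − 52.2) = 95.1172 m
m = 7933 / 95.1172 = 83.4 g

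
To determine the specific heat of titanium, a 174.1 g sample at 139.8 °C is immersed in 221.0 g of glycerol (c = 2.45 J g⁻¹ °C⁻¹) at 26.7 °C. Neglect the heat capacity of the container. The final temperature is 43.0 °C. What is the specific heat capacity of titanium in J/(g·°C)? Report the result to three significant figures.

q_gained = (221.0 × 2.45) × (43.0 − 26.7) = 8826 J
q_lost = 174.1 × c × (139.8 − 43.0) = 16852.88 c
Set equal: c = 8826 / 16852.88 = 0.524 J/(g·°C)

c = 0.524 J/(g·°C)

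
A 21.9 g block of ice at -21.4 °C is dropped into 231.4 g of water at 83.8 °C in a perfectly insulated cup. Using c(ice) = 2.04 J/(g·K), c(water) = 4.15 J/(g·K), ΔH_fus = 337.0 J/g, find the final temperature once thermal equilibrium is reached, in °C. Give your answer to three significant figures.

T_f = 68.6 °C

Heat to bring ice to 0 °C and melt it: q₁ = 21.9×2.04×21.4 + 21.9×337.0 = 8336.4 J
Heat the water can supply cooling to 0 °C: 231.4×4.15×83.8 = 80474.0 J > q₁, so all ice melts.
Energy balance: 231.4×4.15×(83.8 − T) = 8336.4 + 21.9×4.15×(T − 0)
960.31(83.8 − T) = 8336.4 + 90.885 T
80474.0 − 8336.4 = 1051.195 T
T = 72137.6 / 1051.195 = 68.62 °C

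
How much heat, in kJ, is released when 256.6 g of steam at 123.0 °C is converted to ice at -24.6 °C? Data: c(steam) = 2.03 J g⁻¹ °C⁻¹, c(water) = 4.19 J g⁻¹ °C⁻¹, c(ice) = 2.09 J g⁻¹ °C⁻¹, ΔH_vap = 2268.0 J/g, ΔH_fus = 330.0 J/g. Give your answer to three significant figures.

q = 799 kJ

q1 (cool steam 123.0→100 °C): 256.6 × 2.03 × 23.0 = 11981 J
q2 (condense at 100 °C): 256.6 × 2268.0 = 581969 J
q3 (cool water 100→0 °C): 256.6 × 4.19 × 100.0 = 107515 J
q4 (freeze at 0 °C): 256.6 × 330.0 = 84678 J
q5 (cool ice 0→-24.6 °C): 256.6 × 2.09 × 24.6 = 13193 J
Total: 11981 + 581969 + 107515 + 84678 + 13193 = 799336 J = 799 kJ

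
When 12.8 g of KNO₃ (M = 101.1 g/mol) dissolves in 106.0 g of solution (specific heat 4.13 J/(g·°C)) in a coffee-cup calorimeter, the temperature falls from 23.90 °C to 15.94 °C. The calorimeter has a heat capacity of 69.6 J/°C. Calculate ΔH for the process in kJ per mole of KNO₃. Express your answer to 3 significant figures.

|ΔT| = |15.94 − 23.90| = 7.96 °C
|q_surr| = (106.0 × 4.13 + 69.6) × 7.96 = 507.38 × 7.96 = 4039 J
n(KNO₃) = 12.8 / 101.1 = 0.1266 mol
Temperature fell, so q_rxn = +|q_surr| = 4.039 kJ
ΔH = q_rxn / n = 31.90 kJ/mol

ΔH = 31.9 kJ/mol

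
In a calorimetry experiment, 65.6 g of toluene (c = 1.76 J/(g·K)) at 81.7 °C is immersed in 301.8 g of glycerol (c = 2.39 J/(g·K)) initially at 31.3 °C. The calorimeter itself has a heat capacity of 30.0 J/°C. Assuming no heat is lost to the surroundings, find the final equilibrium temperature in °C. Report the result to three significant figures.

T_f = 38.0 °C

Heat lost by toluene = heat gained by glycerol + calorimeter.
(65.6)(1.76)(81.7 − T) = [(301.8)(2.39) + 30.0](T − 31.3)
115.456 (81.7 − T) = 751.302 (T − 31.3)
9432.8 − 115.456 T = 751.302 T − 23516
32948.8 = 866.758 T
T = 38.01 °C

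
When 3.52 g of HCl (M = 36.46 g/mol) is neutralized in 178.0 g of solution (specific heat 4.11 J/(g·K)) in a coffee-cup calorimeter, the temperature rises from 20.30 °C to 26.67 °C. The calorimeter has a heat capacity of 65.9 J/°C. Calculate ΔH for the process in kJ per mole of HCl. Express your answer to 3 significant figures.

|ΔT| = |26.67 − 20.30| = 6.37 °C
|q_surr| = (178.0 × 4.11 + 65.9) × 6.37 = 797.48 × 6.37 = 5080 J
n(HCl) = 3.52 / 36.46 = 0.09654 mol
Temperature rose, so q_rxn = −|q_surr| = -5.080 kJ
ΔH = q_rxn / n = -52.62 kJ/mol

ΔH = -52.6 kJ/mol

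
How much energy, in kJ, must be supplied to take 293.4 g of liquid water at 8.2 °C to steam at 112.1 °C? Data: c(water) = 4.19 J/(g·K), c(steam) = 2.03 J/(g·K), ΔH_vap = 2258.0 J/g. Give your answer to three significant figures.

q = 783 kJ

q1 (heat water 8.2→100.0 °C): 293.4 × 4.19 × 91.8 = 112854 J
q2 (vaporize at 100 °C): 293.4 × 2258.0 = 662497 J
q3 (heat steam 100.0→112.1 °C): 293.4 × 2.03 × 12.1 = 7207 J
Total: 112854 + 662497 + 7207 = 782558 J = 783 kJ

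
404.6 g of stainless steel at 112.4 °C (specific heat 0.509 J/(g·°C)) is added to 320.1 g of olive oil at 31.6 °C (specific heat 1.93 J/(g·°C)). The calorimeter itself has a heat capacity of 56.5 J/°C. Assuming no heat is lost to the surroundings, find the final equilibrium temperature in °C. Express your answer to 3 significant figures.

T_f = 50.5 °C

Heat lost by stainless steel = heat gained by olive oil + calorimeter.
(404.6)(0.509)(112.4 − T) = [(320.1)(1.93) + 56.5](T − 31.6)
205.9414 (112.4 − T) = 674.293 (T − 31.6)
23148 − 205.9414 T = 674.293 T − 21308
44456 = 880.2344 T
T = 50.50 °C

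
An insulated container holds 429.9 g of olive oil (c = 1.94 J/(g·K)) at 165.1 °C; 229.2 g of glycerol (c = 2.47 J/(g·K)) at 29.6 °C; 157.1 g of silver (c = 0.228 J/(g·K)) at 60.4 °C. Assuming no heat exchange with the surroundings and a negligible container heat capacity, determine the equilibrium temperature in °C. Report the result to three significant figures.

T_f = 109 °C

Σ mᵢcᵢ(T − Tᵢ) = 0  ⇒  T = Σ mᵢcᵢTᵢ / Σ mᵢcᵢ
Σ mᵢcᵢ = 429.9×1.94 + 229.2×2.47 + 157.1×0.228 = 1435.9488
Σ mᵢcᵢTᵢ = 834.006×165.1 + 566.124×29.6 + 35.8188×60.4 = 156620
T = 156620 / 1435.9488 = 109.1 °C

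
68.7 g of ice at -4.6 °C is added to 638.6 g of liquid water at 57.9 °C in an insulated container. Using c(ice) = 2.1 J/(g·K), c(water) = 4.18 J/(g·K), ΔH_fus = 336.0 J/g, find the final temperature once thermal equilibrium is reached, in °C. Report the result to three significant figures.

T_f = 44.2 °C

Heat to bring ice to 0 °C and melt it: q₁ = 68.7×2.1×4.6 + 68.7×336.0 = 23747 J
Heat the water can supply cooling to 0 °C: 638.6×4.18×57.9 = 154555 J > q₁, so all ice melts.
Energy balance: 638.6×4.18×(57.9 − T) = 23747 + 68.7×4.18×(T − 0)
2669.348(57.9 − T) = 23747 + 287.166 T
154555 − 23747 = 2956.514 T
T = 130808 / 2956.514 = 44.24 °C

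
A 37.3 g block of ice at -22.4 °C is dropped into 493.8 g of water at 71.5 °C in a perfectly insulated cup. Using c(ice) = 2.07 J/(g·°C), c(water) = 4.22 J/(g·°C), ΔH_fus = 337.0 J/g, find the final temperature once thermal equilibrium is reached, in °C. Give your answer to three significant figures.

Heat to bring ice to 0 °C and melt it: q₁ = 37.3×2.07×22.4 + 37.3×337.0 = 14300 J
Heat the water can supply cooling to 0 °C: 493.8×4.22×71.5 = 148994 J > q₁, so all ice melts.
Energy balance: 493.8×4.22×(71.5 − T) = 14300 + 37.3×4.22×(T − 0)
2083.836(71.5 − T) = 14300 + 157.406 T
148994 − 14300 = 2241.242 T
T = 134694 / 2241.242 = 60.10 °C

T_f = 60.1 °C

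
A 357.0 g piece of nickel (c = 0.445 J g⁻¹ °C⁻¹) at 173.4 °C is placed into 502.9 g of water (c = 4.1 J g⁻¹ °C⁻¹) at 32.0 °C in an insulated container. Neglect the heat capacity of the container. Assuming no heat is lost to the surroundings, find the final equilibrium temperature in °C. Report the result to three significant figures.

T_f = 42.1 °C

Heat lost by nickel = heat gained by water.
(357.0)(0.445)(173.4 − T) = (502.9)(4.1)(T − 32.0)
158.865 (173.4 − T) = 2061.89 (T − 32.0)
27547 − 158.865 T = 2061.89 T − 65980
93527 = 2220.755 T
T = 42.11 °C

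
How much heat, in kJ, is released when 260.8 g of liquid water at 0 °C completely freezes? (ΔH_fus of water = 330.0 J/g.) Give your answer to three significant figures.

q = 86.1 kJ

q = m × ΔH_fus = 260.8 × 330.0 = 86060 J = 86.1 kJ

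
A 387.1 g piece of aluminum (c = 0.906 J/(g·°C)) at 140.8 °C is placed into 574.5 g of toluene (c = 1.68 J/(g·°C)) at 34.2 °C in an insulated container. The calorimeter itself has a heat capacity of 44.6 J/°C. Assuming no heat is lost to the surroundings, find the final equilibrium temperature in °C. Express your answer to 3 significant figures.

T_f = 61.7 °C

Heat lost by aluminum = heat gained by toluene + calorimeter.
(387.1)(0.906)(140.8 − T) = [(574.5)(1.68) + 44.6](T − 34.2)
350.7126 (140.8 − T) = 1009.76 (T − 34.2)
49380 − 350.7126 T = 1009.76 T − 34534
83914 = 1360.4726 T
T = 61.68 °C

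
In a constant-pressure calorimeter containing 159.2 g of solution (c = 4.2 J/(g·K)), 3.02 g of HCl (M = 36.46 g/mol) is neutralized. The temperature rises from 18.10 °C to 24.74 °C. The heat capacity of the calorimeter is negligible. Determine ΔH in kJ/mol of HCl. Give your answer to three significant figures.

|ΔT| = |24.74 − 18.10| = 6.64 °C
|q_surr| = (159.2 × 4.2) × 6.64 = 668.64 × 6.64 = 4440 J
n(HCl) = 3.02 / 36.46 = 0.08283 mol
Temperature rose, so q_rxn = −|q_surr| = -4.440 kJ
ΔH = q_rxn / n = -53.60 kJ/mol

ΔH = -53.6 kJ/mol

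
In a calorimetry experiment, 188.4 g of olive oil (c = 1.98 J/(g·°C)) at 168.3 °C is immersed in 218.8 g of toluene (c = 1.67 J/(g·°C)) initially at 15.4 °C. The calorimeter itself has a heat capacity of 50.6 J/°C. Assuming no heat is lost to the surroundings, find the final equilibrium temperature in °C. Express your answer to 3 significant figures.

Heat lost by olive oil = heat gained by toluene + calorimeter.
(188.4)(1.98)(168.3 − T) = [(218.8)(1.67) + 50.6](T − 15.4)
373.032 (168.3 − T) = 415.996 (T − 15.4)
62781 − 373.032 T = 415.996 T − 6406.3
69187.3 = 789.028 T
T = 87.69 °C

T_f = 87.7 °C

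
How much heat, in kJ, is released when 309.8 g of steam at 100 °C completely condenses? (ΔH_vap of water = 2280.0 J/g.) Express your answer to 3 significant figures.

q = 706 kJ

q = m × ΔH_vap = 309.8 × 2280.0 = 706300 J = 706 kJ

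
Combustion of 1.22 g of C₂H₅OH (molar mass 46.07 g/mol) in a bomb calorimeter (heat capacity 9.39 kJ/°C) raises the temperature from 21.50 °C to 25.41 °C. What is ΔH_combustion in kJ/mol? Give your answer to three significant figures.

ΔH = -1390 kJ/mol

ΔT = 25.41 − 21.50 = 3.91 °C
q_cal = C_cal × ΔT = 9.39 × 3.91 = 36.7149 kJ
n = 1.22 / 46.07 = 0.02648 mol
q_rxn = −q_cal = -36.7149 kJ
ΔH = -36.7149 / 0.02648 = -1387 kJ/mol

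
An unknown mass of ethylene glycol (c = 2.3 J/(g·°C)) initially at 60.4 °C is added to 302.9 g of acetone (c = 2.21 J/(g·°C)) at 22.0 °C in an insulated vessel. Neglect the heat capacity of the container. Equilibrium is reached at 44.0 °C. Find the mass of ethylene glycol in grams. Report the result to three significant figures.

m = 390 g

q_gained = (302.9 × 2.21) × (44.0 − 22.0) = 14727 J
q_lost = m × 2.3 × (60.4 − 44.0) = 37.72 m
m = 14727 / 37.72 = 390 g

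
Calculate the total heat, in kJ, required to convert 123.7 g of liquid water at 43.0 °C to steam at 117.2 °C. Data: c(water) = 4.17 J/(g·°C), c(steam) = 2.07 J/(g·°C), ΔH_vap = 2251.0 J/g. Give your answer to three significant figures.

q = 312 kJ

q1 (heat water 43.0→100.0 °C): 123.7 × 4.17 × 57.0 = 29402 J
q2 (vaporize at 100 °C): 123.7 × 2251.0 = 278449 J
q3 (heat steam 100.0→117.2 °C): 123.7 × 2.07 × 17.2 = 4404 J
Total: 29402 + 278449 + 4404 = 312255 J = 312 kJ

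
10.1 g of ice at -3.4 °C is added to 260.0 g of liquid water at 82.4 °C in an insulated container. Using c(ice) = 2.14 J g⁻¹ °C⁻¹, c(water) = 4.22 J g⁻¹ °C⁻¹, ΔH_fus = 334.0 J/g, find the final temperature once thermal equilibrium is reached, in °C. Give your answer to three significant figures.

T_f = 76.3 °C

Heat to bring ice to 0 °C and melt it: q₁ = 10.1×2.14×3.4 + 10.1×334.0 = 3446.9 J
Heat the water can supply cooling to 0 °C: 260.0×4.22×82.4 = 90409.3 J > q₁, so all ice melts.
Energy balance: 260.0×4.22×(82.4 − T) = 3446.9 + 10.1×4.22×(T − 0)
1097.2(82.4 − T) = 3446.9 + 42.622 T
90409.3 − 3446.9 = 1139.822 T
T = 86962.4 / 1139.822 = 76.29 °C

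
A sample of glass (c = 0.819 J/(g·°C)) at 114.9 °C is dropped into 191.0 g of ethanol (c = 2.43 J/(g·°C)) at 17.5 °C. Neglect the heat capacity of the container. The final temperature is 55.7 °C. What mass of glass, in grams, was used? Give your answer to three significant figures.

m = 366 g

q_gained = (191.0 × 2.43) × (55.7 − 17.5) = 17730 J
q_lost = m × 0.819 × (114.9 − 55.7) = 48.4848 m
m = 17730 / 48.4848 = 366 g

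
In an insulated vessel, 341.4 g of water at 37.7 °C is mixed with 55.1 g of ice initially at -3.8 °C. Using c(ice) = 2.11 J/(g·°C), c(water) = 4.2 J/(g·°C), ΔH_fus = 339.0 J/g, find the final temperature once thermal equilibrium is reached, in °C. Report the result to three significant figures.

Heat to bring ice to 0 °C and melt it: q₁ = 55.1×2.11×3.8 + 55.1×339.0 = 19121 J
Heat the water can supply cooling to 0 °C: 341.4×4.2×37.7 = 54057.3 J > q₁, so all ice melts.
Energy balance: 341.4×4.2×(37.7 − T) = 19121 + 55.1×4.2×(T − 0)
1433.88(37.7 − T) = 19121 + 231.42 T
54057.3 − 19121 = 1665.30 T
T = 34936.3 / 1665.30 = 20.98 °C

T_f = 21.0 °C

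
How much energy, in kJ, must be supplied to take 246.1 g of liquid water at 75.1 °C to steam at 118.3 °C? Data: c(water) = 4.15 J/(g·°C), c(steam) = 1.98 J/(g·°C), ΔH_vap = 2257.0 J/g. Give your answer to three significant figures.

q1 (heat water 75.1→100.0 °C): 246.1 × 4.15 × 24.9 = 25431 J
q2 (vaporize at 100 °C): 246.1 × 2257.0 = 555448 J
q3 (heat steam 100.0→118.3 °C): 246.1 × 1.98 × 18.3 = 8917 J
Total: 25431 + 555448 + 8917 = 589796 J = 590 kJ

q = 590 kJ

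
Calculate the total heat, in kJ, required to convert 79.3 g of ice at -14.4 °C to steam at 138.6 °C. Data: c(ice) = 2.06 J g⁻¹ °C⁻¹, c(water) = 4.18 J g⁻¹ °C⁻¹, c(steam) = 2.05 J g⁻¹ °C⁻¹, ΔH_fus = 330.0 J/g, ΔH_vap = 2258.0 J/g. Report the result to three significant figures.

q1 (heat ice -14.4→0.0 °C): 79.3 × 2.06 × 14.4 = 2352 J
q2 (melt at 0 °C): 79.3 × 330.0 = 26169 J
q3 (heat water 0.0→100.0 °C): 79.3 × 4.18 × 100.0 = 33147 J
q4 (vaporize at 100 °C): 79.3 × 2258.0 = 179059 J
q5 (heat steam 100.0→138.6 °C): 79.3 × 2.05 × 38.6 = 6275 J
Total: 2352 + 26169 + 33147 + 179059 + 6275 = 247002 J = 247 kJ

q = 247 kJ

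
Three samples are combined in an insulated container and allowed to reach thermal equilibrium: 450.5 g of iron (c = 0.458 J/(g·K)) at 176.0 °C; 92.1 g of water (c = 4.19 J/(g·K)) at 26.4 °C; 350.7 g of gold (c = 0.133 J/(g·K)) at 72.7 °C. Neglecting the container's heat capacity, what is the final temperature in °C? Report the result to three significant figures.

T_f = 78.1 °C

Σ mᵢcᵢ(T − Tᵢ) = 0  ⇒  T = Σ mᵢcᵢTᵢ / Σ mᵢcᵢ
Σ mᵢcᵢ = 450.5×0.458 + 92.1×4.19 + 350.7×0.133 = 638.8711
Σ mᵢcᵢTᵢ = 206.329×176.0 + 385.899×26.4 + 46.6431×72.7 = 49893
T = 49893 / 638.8711 = 78.10 °C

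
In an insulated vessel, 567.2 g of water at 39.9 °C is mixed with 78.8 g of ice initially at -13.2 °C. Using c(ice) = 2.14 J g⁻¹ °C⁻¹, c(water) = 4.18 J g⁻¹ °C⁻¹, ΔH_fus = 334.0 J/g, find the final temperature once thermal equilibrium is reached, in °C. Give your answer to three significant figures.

T_f = 24.5 °C

Heat to bring ice to 0 °C and melt it: q₁ = 78.8×2.14×13.2 + 78.8×334.0 = 28545 J
Heat the water can supply cooling to 0 °C: 567.2×4.18×39.9 = 94598.8 J > q₁, so all ice melts.
Energy balance: 567.2×4.18×(39.9 − T) = 28545 + 78.8×4.18×(T − 0)
2370.896(39.9 − T) = 28545 + 329.384 T
94598.8 − 28545 = 2700.280 T
T = 66053.8 / 2700.280 = 24.46 °C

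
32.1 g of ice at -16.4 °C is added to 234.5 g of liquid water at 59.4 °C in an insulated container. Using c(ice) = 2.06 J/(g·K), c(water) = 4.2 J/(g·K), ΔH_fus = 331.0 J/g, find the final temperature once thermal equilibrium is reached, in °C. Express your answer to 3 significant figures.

Heat to bring ice to 0 °C and melt it: q₁ = 32.1×2.06×16.4 + 32.1×331.0 = 11710 J
Heat the water can supply cooling to 0 °C: 234.5×4.2×59.4 = 58503.1 J > q₁, so all ice melts.
Energy balance: 234.5×4.2×(59.4 − T) = 11710 + 32.1×4.2×(T − 0)
984.9(59.4 − T) = 11710 + 134.82 T
58503.1 − 11710 = 1119.72 T
T = 46793.1 / 1119.72 = 41.79 °C

T_f = 41.8 °C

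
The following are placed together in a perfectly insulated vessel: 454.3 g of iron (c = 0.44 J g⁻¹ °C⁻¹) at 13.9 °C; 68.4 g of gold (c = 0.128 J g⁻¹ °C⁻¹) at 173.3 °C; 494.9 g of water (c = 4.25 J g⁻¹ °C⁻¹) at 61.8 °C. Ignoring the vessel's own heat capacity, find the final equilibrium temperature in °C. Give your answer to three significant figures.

Σ mᵢcᵢ(T − Tᵢ) = 0  ⇒  T = Σ mᵢcᵢTᵢ / Σ mᵢcᵢ
Σ mᵢcᵢ = 454.3×0.44 + 68.4×0.128 + 494.9×4.25 = 2311.9722
Σ mᵢcᵢTᵢ = 199.892×13.9 + 8.7552×173.3 + 2103.325×61.8 = 134280
T = 134280 / 2311.9722 = 58.08 °C

T_f = 58.1 °C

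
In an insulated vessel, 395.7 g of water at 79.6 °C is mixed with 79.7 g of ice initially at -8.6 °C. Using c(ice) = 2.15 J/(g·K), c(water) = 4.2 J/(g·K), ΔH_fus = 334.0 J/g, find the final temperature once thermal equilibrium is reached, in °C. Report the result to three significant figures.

T_f = 52.2 °C

Heat to bring ice to 0 °C and melt it: q₁ = 79.7×2.15×8.6 + 79.7×334.0 = 28093 J
Heat the water can supply cooling to 0 °C: 395.7×4.2×79.6 = 132290 J > q₁, so all ice melts.
Energy balance: 395.7×4.2×(79.6 − T) = 28093 + 79.7×4.2×(T − 0)
1661.94(79.6 − T) = 28093 + 334.74 T
132290 − 28093 = 1996.68 T
T = 104197 / 1996.68 = 52.19 °C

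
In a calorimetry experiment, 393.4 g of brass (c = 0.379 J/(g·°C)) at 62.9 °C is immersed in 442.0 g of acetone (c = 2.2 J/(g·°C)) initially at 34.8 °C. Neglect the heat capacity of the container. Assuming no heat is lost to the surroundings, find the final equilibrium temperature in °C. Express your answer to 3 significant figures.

T_f = 38.5 °C

Heat lost by brass = heat gained by acetone.
(393.4)(0.379)(62.9 − T) = (442.0)(2.2)(T − 34.8)
149.0986 (62.9 − T) = 972.4 (T − 34.8)
9378.3 − 149.0986 T = 972.4 T − 33840
43218.3 = 1121.4986 T
T = 38.54 °C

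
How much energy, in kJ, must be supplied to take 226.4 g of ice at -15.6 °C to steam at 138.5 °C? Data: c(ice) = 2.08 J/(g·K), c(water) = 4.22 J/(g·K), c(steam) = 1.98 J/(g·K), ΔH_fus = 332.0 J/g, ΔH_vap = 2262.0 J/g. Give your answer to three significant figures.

q1 (heat ice -15.6→0.0 °C): 226.4 × 2.08 × 15.6 = 7346 J
q2 (melt at 0 °C): 226.4 × 332.0 = 75165 J
q3 (heat water 0.0→100.0 °C): 226.4 × 4.22 × 100.0 = 95541 J
q4 (vaporize at 100 °C): 226.4 × 2262.0 = 512117 J
q5 (heat steam 100.0→138.5 °C): 226.4 × 1.98 × 38.5 = 17258 J
Total: 7346 + 75165 + 95541 + 512117 + 17258 = 707427 J = 707 kJ

q = 707 kJ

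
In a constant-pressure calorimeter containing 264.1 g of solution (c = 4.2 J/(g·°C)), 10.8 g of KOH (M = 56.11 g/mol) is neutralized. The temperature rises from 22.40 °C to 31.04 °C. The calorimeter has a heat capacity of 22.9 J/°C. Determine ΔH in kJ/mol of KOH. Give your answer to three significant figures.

ΔH = -50.8 kJ/mol

|ΔT| = |31.04 − 22.40| = 8.64 °C
|q_surr| = (264.1 × 4.2 + 22.9) × 8.64 = 1132.12 × 8.64 = 9782 J
n(KOH) = 10.8 / 56.11 = 0.1925 mol
Temperature rose, so q_rxn = −|q_surr| = -9.782 kJ
ΔH = q_rxn / n = -50.82 kJ/mol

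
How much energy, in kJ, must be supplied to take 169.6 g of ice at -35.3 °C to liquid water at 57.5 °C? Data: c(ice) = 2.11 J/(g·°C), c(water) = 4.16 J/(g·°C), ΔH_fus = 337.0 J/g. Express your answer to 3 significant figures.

q1 (heat ice -35.3→0.0 °C): 169.6 × 2.11 × 35.3 = 12632 J
q2 (melt at 0 °C): 169.6 × 337.0 = 57155 J
q3 (heat water 0.0→57.5 °C): 169.6 × 4.16 × 57.5 = 40568 J
Total: 12632 + 57155 + 40568 = 110355 J = 110 kJ

q = 110 kJ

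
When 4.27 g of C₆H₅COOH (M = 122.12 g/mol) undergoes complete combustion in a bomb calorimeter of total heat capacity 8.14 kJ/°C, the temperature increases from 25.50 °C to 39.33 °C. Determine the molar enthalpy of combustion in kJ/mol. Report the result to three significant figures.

ΔT = 39.33 − 25.50 = 13.83 °C
q_cal = C_cal × ΔT = 8.14 × 13.83 = 112.5762 kJ
n = 4.27 / 122.12 = 0.03497 mol
q_rxn = −q_cal = -112.5762 kJ
ΔH = -112.5762 / 0.03497 = -3219 kJ/mol

ΔH = -3220 kJ/mol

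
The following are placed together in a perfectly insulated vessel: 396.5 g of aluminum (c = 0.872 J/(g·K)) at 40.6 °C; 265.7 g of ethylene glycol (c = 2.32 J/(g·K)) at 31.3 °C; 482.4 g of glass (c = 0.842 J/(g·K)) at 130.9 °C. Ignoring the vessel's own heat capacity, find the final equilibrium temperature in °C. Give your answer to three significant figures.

Σ mᵢcᵢ(T − Tᵢ) = 0  ⇒  T = Σ mᵢcᵢTᵢ / Σ mᵢcᵢ
Σ mᵢcᵢ = 396.5×0.872 + 265.7×2.32 + 482.4×0.842 = 1368.3528
Σ mᵢcᵢTᵢ = 345.748×40.6 + 616.424×31.3 + 406.1808×130.9 = 86501
T = 86501 / 1368.3528 = 63.22 °C

T_f = 63.2 °C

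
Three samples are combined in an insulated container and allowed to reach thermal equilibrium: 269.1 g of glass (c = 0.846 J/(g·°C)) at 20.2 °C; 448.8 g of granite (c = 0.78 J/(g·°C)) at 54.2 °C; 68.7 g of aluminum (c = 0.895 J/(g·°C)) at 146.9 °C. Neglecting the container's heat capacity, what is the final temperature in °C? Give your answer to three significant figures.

T_f = 51.0 °C

Σ mᵢcᵢ(T − Tᵢ) = 0  ⇒  T = Σ mᵢcᵢTᵢ / Σ mᵢcᵢ
Σ mᵢcᵢ = 269.1×0.846 + 448.8×0.78 + 68.7×0.895 = 639.2091
Σ mᵢcᵢTᵢ = 227.6586×20.2 + 350.064×54.2 + 61.4865×146.9 = 32605
T = 32605 / 639.2091 = 51.01 °C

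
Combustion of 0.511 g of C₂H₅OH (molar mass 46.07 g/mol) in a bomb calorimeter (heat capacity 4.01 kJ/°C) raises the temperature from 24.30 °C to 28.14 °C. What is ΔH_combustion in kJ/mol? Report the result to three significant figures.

ΔH = -1390 kJ/mol

ΔT = 28.14 − 24.30 = 3.84 °C
q_cal = C_cal × ΔT = 4.01 × 3.84 = 15.3984 kJ
n = 0.511 / 46.07 = 0.01109 mol
q_rxn = −q_cal = -15.3984 kJ
ΔH = -15.3984 / 0.01109 = -1388 kJ/mol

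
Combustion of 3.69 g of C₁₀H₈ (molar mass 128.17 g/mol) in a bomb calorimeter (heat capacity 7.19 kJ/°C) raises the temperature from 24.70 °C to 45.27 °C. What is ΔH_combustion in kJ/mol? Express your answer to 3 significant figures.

ΔH = -5140 kJ/mol

ΔT = 45.27 − 24.70 = 20.57 °C
q_cal = C_cal × ΔT = 7.19 × 20.57 = 147.8983 kJ
n = 3.69 / 128.17 = 0.02879 mol
q_rxn = −q_cal = -147.8983 kJ
ΔH = -147.8983 / 0.02879 = -5137 kJ/mol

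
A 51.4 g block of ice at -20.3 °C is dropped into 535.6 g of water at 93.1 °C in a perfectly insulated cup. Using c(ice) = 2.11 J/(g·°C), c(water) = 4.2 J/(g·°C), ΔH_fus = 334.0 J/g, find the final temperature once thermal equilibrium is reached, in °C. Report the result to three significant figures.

T_f = 77.1 °C

Heat to bring ice to 0 °C and melt it: q₁ = 51.4×2.11×20.3 + 51.4×334.0 = 19369 J
Heat the water can supply cooling to 0 °C: 535.6×4.2×93.1 = 209430 J > q₁, so all ice melts.
Energy balance: 535.6×4.2×(93.1 − T) = 19369 + 51.4×4.2×(T − 0)
2249.52(93.1 − T) = 19369 + 215.88 T
209430 − 19369 = 2465.40 T
T = 190061 / 2465.40 = 77.09 °C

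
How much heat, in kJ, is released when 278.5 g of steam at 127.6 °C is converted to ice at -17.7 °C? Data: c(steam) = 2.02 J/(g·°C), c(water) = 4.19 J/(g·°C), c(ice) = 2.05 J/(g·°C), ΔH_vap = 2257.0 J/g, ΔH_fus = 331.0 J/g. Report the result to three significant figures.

q1 (cool steam 127.6→100 °C): 278.5 × 2.02 × 27.6 = 15527 J
q2 (condense at 100 °C): 278.5 × 2257.0 = 628575 J
q3 (cool water 100→0 °C): 278.5 × 4.19 × 100.0 = 116692 J
q4 (freeze at 0 °C): 278.5 × 331.0 = 92184 J
q5 (cool ice 0→-17.7 °C): 278.5 × 2.05 × 17.7 = 10105 J
Total: 15527 + 628575 + 116692 + 92184 + 10105 = 863083 J = 863 kJ

q = 863 kJ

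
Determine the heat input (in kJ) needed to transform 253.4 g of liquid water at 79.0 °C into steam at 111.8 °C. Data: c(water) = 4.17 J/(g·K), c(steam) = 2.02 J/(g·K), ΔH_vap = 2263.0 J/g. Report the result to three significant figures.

q = 602 kJ

q1 (heat water 79.0→100.0 °C): 253.4 × 4.17 × 21.0 = 22190 J
q2 (vaporize at 100 °C): 253.4 × 2263.0 = 573444 J
q3 (heat steam 100.0→111.8 °C): 253.4 × 2.02 × 11.8 = 6040 J
Total: 22190 + 573444 + 6040 = 601674 J = 602 kJ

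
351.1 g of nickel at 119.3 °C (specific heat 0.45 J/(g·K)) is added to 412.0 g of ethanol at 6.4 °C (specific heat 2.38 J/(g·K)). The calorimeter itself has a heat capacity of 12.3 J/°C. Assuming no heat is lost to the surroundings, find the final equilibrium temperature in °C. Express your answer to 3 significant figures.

Heat lost by nickel = heat gained by ethanol + calorimeter.
(351.1)(0.45)(119.3 − T) = [(412.0)(2.38) + 12.3](T − 6.4)
157.995 (119.3 − T) = 992.86 (T − 6.4)
18849 − 157.995 T = 992.86 T − 6354.3
25203.3 = 1150.855 T
T = 21.90 °C

T_f = 21.9 °C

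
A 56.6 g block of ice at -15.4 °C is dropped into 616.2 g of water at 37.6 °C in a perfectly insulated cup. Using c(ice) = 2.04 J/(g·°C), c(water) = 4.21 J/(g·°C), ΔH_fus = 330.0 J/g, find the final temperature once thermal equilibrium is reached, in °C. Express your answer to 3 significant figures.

Heat to bring ice to 0 °C and melt it: q₁ = 56.6×2.04×15.4 + 56.6×330.0 = 20456 J
Heat the water can supply cooling to 0 °C: 616.2×4.21×37.6 = 97542.0 J > q₁, so all ice melts.
Energy balance: 616.2×4.21×(37.6 − T) = 20456 + 56.6×4.21×(T − 0)
2594.202(37.6 − T) = 20456 + 238.286 T
97542.0 − 20456 = 2832.488 T
T = 77086.0 / 2832.488 = 27.21 °C

T_f = 27.2 °C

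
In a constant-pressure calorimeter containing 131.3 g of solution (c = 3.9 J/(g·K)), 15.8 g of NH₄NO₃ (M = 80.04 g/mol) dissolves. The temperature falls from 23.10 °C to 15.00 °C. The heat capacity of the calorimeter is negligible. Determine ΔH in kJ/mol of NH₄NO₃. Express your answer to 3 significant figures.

ΔH = 21.0 kJ/mol

|ΔT| = |15.00 − 23.10| = 8.10 °C
|q_surr| = (131.3 × 3.9) × 8.10 = 512.07 × 8.10 = 4148 J
n(NH₄NO₃) = 15.8 / 80.04 = 0.1974 mol
Temperature fell, so q_rxn = +|q_surr| = 4.148 kJ
ΔH = q_rxn / n = 21.01 kJ/mol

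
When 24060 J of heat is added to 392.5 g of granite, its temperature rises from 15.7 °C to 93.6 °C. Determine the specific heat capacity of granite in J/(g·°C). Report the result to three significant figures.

c = q / (m ΔT) = 24060 / (392.5 × 77.9)
c = 24060 / 30575.75 = 0.787 J/(g·°C)

c = 0.787 J/(g·°C)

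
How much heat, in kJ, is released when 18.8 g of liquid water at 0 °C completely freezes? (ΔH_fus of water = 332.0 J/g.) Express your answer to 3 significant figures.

q = 6.24 kJ

q = m × ΔH_fus = 18.8 × 332.0 = 6242 J = 6.24 kJ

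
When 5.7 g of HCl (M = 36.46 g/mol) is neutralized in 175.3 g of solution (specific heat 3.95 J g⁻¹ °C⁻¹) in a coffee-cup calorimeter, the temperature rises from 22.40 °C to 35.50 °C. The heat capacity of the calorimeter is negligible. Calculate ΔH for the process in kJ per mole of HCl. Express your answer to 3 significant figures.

ΔH = -58.0 kJ/mol

|ΔT| = |35.50 − 22.40| = 13.10 °C
|q_surr| = (175.3 × 3.95) × 13.10 = 692.435 × 13.10 = 9071 J
n(HCl) = 5.7 / 36.46 = 0.1563 mol
Temperature rose, so q_rxn = −|q_surr| = -9.071 kJ
ΔH = q_rxn / n = -58.04 kJ/mol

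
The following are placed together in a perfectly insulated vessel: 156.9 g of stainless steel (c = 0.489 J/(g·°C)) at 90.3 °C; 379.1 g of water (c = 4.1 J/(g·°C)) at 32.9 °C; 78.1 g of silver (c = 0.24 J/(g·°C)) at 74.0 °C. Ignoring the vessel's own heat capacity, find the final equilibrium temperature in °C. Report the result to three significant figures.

T_f = 36.0 °C

Σ mᵢcᵢ(T − Tᵢ) = 0  ⇒  T = Σ mᵢcᵢTᵢ / Σ mᵢcᵢ
Σ mᵢcᵢ = 156.9×0.489 + 379.1×4.1 + 78.1×0.24 = 1649.7781
Σ mᵢcᵢTᵢ = 76.7241×90.3 + 1554.31×32.9 + 18.744×74.0 = 59452
T = 59452 / 1649.7781 = 36.04 °C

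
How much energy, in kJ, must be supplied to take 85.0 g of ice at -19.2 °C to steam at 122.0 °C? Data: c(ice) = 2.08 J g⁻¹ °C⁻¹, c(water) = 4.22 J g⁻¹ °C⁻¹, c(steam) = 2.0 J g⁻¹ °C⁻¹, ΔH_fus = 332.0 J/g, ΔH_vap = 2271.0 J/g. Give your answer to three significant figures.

q1 (heat ice -19.2→0.0 °C): 85.0 × 2.08 × 19.2 = 3395 J
q2 (melt at 0 °C): 85.0 × 332.0 = 28220 J
q3 (heat water 0.0→100.0 °C): 85.0 × 4.22 × 100.0 = 35870 J
q4 (vaporize at 100 °C): 85.0 × 2271.0 = 193035 J
q5 (heat steam 100.0→122.0 °C): 85.0 × 2.0 × 22.0 = 3740 J
Total: 3395 + 28220 + 35870 + 193035 + 3740 = 264260 J = 264 kJ

q = 264 kJ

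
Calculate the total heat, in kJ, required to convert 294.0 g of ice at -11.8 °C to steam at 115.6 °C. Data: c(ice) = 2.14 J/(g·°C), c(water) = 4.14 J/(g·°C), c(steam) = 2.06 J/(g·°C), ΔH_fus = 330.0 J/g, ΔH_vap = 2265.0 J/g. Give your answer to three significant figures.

q = 902 kJ

q1 (heat ice -11.8→0.0 °C): 294.0 × 2.14 × 11.8 = 7424 J
q2 (melt at 0 °C): 294.0 × 330.0 = 97020 J
q3 (heat water 0.0→100.0 °C): 294.0 × 4.14 × 100.0 = 121716 J
q4 (vaporize at 100 °C): 294.0 × 2265.0 = 665910 J
q5 (heat steam 100.0→115.6 °C): 294.0 × 2.06 × 15.6 = 9448 J
Total: 7424 + 97020 + 121716 + 665910 + 9448 = 901518 J = 902 kJ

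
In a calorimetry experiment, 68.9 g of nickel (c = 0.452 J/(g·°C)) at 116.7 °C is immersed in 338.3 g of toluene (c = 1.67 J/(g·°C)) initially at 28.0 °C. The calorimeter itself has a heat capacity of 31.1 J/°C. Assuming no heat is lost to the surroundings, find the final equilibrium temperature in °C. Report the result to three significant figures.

Heat lost by nickel = heat gained by toluene + calorimeter.
(68.9)(0.452)(116.7 − T) = [(338.3)(1.67) + 31.1](T − 28.0)
31.1428 (116.7 − T) = 596.061 (T − 28.0)
3634.4 − 31.1428 T = 596.061 T − 16690
20324.4 = 627.2038 T
T = 32.40 °C

T_f = 32.4 °C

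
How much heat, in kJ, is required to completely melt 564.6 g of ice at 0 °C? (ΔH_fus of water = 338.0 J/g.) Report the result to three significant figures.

q = 191 kJ

q = m × ΔH_fus = 564.6 × 338.0 = 190800 J = 191 kJ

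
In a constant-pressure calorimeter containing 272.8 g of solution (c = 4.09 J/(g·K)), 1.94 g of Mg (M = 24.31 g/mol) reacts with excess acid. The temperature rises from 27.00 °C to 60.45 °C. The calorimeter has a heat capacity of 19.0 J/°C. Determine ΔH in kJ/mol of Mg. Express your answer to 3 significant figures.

|ΔT| = |60.45 − 27.00| = 33.45 °C
|q_surr| = (272.8 × 4.09 + 19.0) × 33.45 = 1134.752 × 33.45 = 37960 J
n(Mg) = 1.94 / 24.31 = 0.07980 mol
Temperature rose, so q_rxn = −|q_surr| = -37.96 kJ
ΔH = q_rxn / n = -475.7 kJ/mol

ΔH = -476 kJ/mol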